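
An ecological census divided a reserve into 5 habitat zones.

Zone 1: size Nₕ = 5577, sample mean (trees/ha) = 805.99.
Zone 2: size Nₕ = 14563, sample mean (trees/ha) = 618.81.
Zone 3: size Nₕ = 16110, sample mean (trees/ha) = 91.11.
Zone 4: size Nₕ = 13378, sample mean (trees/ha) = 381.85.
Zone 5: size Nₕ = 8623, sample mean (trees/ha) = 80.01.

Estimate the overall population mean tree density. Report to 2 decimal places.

N = 5577 + 14563 + 16110 + 13378 + 8623 = 58251.
Overall mean = Σ (Nₕ/N)·x̄ₕ — weight by population share, not a simple average.
Σ Nₕx̄ₕ = 5577·805.99 + 14563·618.81 + 16110·91.11 + 13378·381.85 + 8623·80.01 = 4495006.23 + 9011730.03 + 1467782.1 + 5108389.3 + 689926.23 = 20772833.89.
Divide by N: 20772833.89 / 58251 = 356.6091... → 356.61.

356.61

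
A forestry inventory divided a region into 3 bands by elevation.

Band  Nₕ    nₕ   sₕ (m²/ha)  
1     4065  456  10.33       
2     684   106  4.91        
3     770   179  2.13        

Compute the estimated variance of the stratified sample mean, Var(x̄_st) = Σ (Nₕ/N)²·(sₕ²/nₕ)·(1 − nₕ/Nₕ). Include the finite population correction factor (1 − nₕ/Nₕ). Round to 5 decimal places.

N = 5519. Term for each stratum: Wₕ²sₕ²/nₕ·(1−nₕ/Nₕ).
Var(x̄_st) = 0.11271000 + 0.00295203 + 0.00037867 = 0.11604070 → 0.11604.

0.11604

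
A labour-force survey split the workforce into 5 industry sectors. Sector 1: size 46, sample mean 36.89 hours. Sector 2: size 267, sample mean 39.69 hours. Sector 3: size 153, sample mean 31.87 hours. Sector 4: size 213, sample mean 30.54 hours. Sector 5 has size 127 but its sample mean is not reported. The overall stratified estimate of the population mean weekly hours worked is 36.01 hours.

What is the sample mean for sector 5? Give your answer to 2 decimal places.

Σ Nₕx̄ₕ = N·μ, so 127·x̄_5 = 806·36.01 − (46·36.89 + 267·39.69 + 153·31.87 + 213·30.54).
= 29024.06 − 23675.3 = 5348.76.
x̄_5 = 5348.76 / 127 = 42.1162... → 42.12.

42.12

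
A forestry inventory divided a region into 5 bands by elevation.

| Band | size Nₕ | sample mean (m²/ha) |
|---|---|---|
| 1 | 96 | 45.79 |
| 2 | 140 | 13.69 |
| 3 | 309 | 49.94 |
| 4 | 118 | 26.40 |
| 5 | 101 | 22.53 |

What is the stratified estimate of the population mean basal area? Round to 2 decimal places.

N = 764; weights Wₕ = Nₕ/N = (0.1257, 0.1832, 0.4045, 0.1545, 0.1322).
x̄_st = Σ Wₕ·x̄ₕ = 0.1257·45.79 + 0.1832·13.69 + 0.4045·49.94 + 0.1545·26.40 + 0.1322·22.53 ≈ 35.5165...
→ 35.52.

35.52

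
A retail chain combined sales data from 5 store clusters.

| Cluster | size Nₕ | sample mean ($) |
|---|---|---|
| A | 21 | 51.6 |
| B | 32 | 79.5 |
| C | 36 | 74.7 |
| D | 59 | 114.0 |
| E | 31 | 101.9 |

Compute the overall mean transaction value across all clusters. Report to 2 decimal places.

90.51

N = 21 + 32 + 36 + 59 + 31 = 179.
Weight each subgroup mean by Nₕ/N and sum.
Σ Nₕx̄ₕ = 21·51.6 + 32·79.5 + 36·74.7 + 59·114.0 + 31·101.9 = 1083.6 + 2544 + 2689.2 + 6726 + 3158.9 = 16201.7.
Divide by N: 16201.7 / 179 = 90.5123... → 90.51.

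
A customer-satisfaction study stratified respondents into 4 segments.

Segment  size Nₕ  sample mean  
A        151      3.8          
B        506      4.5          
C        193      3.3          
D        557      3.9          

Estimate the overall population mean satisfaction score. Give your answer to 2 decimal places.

4.02

N = 151 + 506 + 193 + 557 = 1407.
The stratified mean weights each stratum mean by its population share Nₕ/N.
Σ Nₕx̄ₕ = 151·3.8 + 506·4.5 + 193·3.3 + 557·3.9 = 573.8 + 2277 + 636.9 + 2172.3 = 5660.
Divide by N: 5660 / 1407 = 4.0227... → 4.02.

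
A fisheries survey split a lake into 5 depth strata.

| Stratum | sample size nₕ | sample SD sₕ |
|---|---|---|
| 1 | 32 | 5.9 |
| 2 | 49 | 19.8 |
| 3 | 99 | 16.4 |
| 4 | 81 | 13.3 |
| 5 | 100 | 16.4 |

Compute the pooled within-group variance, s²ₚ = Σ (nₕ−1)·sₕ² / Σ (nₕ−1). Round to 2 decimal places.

1: (32−1)·5.9² = 31·34.81 = 1079.11
2: (49−1)·19.8² = 48·392.04 = 18817.92
3: (99−1)·16.4² = 98·268.96 = 26358.08
4: (81−1)·13.3² = 80·176.89 = 14151.2
5: (100−1)·16.4² = 99·268.96 = 26627.04
Numerator = 87033.35; denominator = Σ(nₕ−1) = 356.
s²ₚ = 87033.35/356 = 244.4757... → 244.48.

244.48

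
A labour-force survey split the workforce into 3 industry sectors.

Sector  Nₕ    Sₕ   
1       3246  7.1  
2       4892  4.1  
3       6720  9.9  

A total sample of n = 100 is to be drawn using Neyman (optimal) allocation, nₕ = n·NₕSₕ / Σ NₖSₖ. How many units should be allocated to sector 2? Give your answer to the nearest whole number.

18

Σ NₕSₕ = 3246·7.1 + 4892·4.1 + 6720·9.9 = 109631.8.
Share for 2: 20057.2/109631.8 = 0.18295.
n_2 = 100 × 0.18295 = 18.295... → 18.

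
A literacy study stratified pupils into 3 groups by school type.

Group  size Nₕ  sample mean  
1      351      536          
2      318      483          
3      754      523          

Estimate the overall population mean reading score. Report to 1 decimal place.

517.3

N = 351 + 318 + 754 = 1423.
Weight each subgroup mean by Nₕ/N and sum.
Σ Nₕx̄ₕ = 351·536 + 318·483 + 754·523 = 188136 + 153594 + 394342 = 736072.
Divide by N: 736072 / 1423 = 517.268... → 517.3.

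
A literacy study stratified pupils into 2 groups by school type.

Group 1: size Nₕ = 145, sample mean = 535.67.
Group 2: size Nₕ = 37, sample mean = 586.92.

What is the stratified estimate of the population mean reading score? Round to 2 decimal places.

x̄_st = (Σ Nₕx̄ₕ) / (Σ Nₕ) = (145·535.67 + 37·586.92) / 182
= 99388.19 / 182 = 546.0890... → 546.09.

546.09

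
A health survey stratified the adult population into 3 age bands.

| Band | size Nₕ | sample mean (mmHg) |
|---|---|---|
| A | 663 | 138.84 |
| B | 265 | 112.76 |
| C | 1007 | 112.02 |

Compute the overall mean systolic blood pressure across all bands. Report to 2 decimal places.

N = 1935; weights Wₕ = Nₕ/N = (0.3426, 0.1370, 0.5204).
x̄_st = Σ Wₕ·x̄ₕ = 0.3426·138.84 + 0.1370·112.76 + 0.5204·112.02 ≈ 121.3108...
→ 121.31.

121.31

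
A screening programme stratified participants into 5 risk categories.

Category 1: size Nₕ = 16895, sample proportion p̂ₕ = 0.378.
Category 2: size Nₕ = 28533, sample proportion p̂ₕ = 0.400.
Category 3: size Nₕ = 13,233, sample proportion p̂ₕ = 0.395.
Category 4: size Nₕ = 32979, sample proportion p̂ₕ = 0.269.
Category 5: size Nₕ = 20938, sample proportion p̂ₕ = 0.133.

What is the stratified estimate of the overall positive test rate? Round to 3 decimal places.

0.308

Wₕ = Nₕ/N with N = 112578: 0.1501, 0.2535, 0.1175, 0.2929, 0.1860.
p̂_st = 0.1501·0.378 + 0.2535·0.400 + 0.1175·0.395 + 0.2929·0.269 + 0.1860·0.133 ≈ 0.30808... → 0.308.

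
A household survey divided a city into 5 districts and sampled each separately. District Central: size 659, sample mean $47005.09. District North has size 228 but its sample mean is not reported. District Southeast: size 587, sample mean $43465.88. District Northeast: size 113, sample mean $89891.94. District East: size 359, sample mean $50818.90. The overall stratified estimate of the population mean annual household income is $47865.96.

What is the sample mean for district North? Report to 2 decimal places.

N = 659 + 228 + 587 + 113 + 359 = 1946.
Overall total = μ·N = 47865.96·1946 = 93147158.16.
Subtract the known strata: 659·47005.09 + 587·43465.88 + 113·89891.94 + 359·50818.90 = 84892600.19.
Remaining total for district North: 93147158.16 − 84892600.19 = 8254557.97.
Divide by its size: 8254557.97 / 228 = 36204.2016... → 36204.20.

36204.20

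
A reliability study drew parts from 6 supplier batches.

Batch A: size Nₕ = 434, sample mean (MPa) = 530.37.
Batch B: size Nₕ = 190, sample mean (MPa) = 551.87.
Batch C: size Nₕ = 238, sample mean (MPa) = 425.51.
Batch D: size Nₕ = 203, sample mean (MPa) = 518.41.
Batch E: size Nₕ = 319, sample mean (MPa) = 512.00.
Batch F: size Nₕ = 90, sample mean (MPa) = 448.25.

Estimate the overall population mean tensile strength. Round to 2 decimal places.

505.57

N = 434 + 190 + 238 + 203 + 319 + 90 = 1474.
Overall mean = Σ (Nₕ/N)·x̄ₕ — weight by population share, not a simple average.
Σ Nₕx̄ₕ = 434·530.37 + 190·551.87 + 238·425.51 + 203·518.41 + 319·512.00 + 90·448.25 = 230180.58 + 104855.3 + 101271.38 + 105237.23 + 163328 + 40342.5 = 745214.99.
Divide by N: 745214.99 / 1474 = 505.5733... → 505.57.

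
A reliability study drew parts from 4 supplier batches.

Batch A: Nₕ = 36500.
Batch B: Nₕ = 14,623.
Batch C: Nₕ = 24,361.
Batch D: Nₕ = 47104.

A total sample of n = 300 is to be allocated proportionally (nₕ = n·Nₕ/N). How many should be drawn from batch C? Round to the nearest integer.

N = 36500 + 14623 + 24361 + 47104 = 122588.
n_C = 300·24361/122588 = 59.617... → 60.

60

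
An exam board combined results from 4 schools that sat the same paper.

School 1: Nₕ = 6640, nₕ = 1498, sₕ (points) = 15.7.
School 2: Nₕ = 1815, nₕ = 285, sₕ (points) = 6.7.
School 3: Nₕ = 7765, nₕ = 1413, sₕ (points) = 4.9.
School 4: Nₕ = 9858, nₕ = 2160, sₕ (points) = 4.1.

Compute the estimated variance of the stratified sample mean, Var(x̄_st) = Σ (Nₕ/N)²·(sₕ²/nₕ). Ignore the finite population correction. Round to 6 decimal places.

N = 26078; Wₕ = Nₕ/N.
school 1: (6640/26078)²·15.7²/1498 = 0.010667805
school 2: (1815/26078)²·6.7²/285 = 0.000762973
school 3: (7765/26078)²·4.9²/1413 = 0.001506553
school 4: (9858/26078)²·4.1²/2160 = 0.001112098
Sum = 0.014049430 → 0.014049.

0.014049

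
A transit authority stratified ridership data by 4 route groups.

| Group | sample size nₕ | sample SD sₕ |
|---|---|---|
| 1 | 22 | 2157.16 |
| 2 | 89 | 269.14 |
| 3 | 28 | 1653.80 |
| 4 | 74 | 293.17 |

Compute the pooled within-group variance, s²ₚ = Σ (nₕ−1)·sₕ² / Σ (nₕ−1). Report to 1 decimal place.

881412.6

Degrees of freedom: 21 + 88 + 27 + 73 = 209.
Σ(nₕ−1)sₕ² = 21·4653339.2656 + 88·72436.3396 + 27·2735054.44 + 73·85948.6489 = 184215243.7121.
s²ₚ = 184215243.7121 / 209 = 881412.649... → 881412.6.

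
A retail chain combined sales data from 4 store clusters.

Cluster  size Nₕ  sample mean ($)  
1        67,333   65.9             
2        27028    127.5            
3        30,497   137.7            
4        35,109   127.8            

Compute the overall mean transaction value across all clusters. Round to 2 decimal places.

x̄_st = (Σ Nₕx̄ₕ) / (Σ Nₕ) = (67333·65.9 + 27028·127.5 + 30497·137.7 + 35109·127.8) / 159967
= 16569681.8 / 159967 = 103.5819... → 103.58.

103.58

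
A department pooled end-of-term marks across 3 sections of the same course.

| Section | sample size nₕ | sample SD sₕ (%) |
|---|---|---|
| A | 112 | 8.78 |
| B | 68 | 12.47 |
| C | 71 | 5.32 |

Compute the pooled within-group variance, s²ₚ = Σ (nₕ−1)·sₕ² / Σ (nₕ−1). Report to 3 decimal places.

A: (112−1)·8.78² = 111·77.0884 = 8556.8124
B: (68−1)·12.47² = 67·155.5009 = 10418.5603
C: (71−1)·5.32² = 70·28.3024 = 1981.168
Numerator = 20956.5407; denominator = Σ(nₕ−1) = 248.
s²ₚ = 20956.5407/248 = 84.50218... → 84.502.

84.502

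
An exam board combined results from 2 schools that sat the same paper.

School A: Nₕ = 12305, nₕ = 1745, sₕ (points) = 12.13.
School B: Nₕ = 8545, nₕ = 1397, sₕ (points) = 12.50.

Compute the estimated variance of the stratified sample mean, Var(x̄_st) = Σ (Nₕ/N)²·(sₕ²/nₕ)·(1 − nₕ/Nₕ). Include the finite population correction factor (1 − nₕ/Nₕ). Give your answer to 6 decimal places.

N = 20850. Term for each stratum: Wₕ²sₕ²/nₕ·(1−nₕ/Nₕ).
Var(x̄_st) = 0.025203426 + 0.015714773 = 0.040918199 → 0.040918.

0.040918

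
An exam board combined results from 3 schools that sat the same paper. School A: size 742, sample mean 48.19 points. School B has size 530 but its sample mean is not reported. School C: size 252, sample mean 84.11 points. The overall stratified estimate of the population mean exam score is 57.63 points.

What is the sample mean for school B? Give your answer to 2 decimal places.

N = 742 + 530 + 252 = 1524.
Overall total = μ·N = 57.63·1524 = 87828.12.
Subtract the known strata: 742·48.19 + 252·84.11 = 56952.7.
Remaining total for school B: 87828.12 − 56952.7 = 30875.42.
Divide by its size: 30875.42 / 530 = 58.2555... → 58.26.

58.26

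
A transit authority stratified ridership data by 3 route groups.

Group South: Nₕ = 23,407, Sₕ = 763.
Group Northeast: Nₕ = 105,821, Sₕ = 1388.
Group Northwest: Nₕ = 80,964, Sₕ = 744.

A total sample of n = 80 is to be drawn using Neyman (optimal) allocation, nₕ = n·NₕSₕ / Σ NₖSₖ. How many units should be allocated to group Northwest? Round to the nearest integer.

Σ NₕSₕ = 23407·763 + 105821·1388 + 80964·744 = 224976305.
Share for Northwest: 60237216/224976305 = 0.26775.
n_Northwest = 80 × 0.26775 = 21.420... → 21.

21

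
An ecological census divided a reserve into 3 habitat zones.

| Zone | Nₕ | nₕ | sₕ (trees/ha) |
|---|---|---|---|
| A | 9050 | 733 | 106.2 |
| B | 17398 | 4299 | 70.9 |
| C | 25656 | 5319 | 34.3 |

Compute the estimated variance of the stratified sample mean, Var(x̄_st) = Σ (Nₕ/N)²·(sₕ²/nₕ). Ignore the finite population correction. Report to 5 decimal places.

N = 52104. Term for each stratum: Wₕ²sₕ²/nₕ.
Var(x̄_st) = 0.46419460 + 0.13037117 + 0.05362830 = 0.64819407 → 0.64819.

0.64819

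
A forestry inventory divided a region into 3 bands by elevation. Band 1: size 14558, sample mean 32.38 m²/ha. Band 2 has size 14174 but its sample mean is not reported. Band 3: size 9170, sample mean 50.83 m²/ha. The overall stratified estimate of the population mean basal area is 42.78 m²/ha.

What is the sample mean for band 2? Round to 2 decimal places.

48.25

N = 14558 + 14174 + 9170 = 37902.
Overall total = μ·N = 42.78·37902 = 1621447.56.
Subtract the known strata: 14558·32.38 + 9170·50.83 = 937499.14.
Remaining total for band 2: 1621447.56 − 937499.14 = 683948.42.
Divide by its size: 683948.42 / 14174 = 48.2537... → 48.25.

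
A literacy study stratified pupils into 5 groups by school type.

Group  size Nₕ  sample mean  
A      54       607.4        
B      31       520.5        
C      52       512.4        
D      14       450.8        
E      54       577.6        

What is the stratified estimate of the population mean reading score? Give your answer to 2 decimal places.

551.62

N = 205; weights Wₕ = Nₕ/N = (0.2634, 0.1512, 0.2537, 0.0683, 0.2634).
x̄_st = Σ Wₕ·x̄ₕ = 0.2634·607.4 + 0.1512·520.5 + 0.2537·512.4 + 0.0683·450.8 + 0.2634·577.6 ≈ 551.6171...
→ 551.62.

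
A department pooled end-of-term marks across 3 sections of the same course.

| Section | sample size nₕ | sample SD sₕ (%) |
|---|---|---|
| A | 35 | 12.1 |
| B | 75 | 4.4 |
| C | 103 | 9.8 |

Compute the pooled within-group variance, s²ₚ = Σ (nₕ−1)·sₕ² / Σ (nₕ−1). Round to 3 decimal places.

77.175

Degrees of freedom: 34 + 74 + 102 = 210.
Σ(nₕ−1)sₕ² = 34·146.41 + 74·19.36 + 102·96.04 = 16206.66.
s²ₚ = 16206.66 / 210 = 77.17457... → 77.175.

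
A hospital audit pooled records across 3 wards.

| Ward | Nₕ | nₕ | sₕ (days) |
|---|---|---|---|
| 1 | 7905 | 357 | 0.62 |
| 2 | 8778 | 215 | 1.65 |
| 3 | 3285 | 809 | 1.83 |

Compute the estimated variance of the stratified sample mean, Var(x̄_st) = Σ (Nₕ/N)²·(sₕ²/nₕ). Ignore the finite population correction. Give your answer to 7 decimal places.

0.0027279

N = 19968. Term for each stratum: Wₕ²sₕ²/nₕ.
Var(x̄_st) = 0.0001687523 + 0.0024470985 + 0.0001120354 = 0.0027278862 → 0.0027279.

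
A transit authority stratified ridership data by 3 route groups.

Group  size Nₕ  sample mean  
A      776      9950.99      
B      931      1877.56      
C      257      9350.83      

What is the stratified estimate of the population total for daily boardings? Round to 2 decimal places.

11873139.91

Population total = Σ Nₕ·x̄ₕ (each stratum's size times its mean).
776·9950.99 + 931·1877.56 + 257·9350.83 = 7721968.24 + 1748008.36 + 2403163.31 = 11873139.91.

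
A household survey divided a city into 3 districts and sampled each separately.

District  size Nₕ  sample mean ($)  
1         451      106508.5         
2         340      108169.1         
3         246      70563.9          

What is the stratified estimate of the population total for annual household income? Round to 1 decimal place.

1: 451·106508.5 = 48035333.5
2: 340·108169.1 = 36777494
3: 246·70563.9 = 17358719.4
τ̂ = Σ Nₕx̄ₕ = 102171546.9.

102171546.9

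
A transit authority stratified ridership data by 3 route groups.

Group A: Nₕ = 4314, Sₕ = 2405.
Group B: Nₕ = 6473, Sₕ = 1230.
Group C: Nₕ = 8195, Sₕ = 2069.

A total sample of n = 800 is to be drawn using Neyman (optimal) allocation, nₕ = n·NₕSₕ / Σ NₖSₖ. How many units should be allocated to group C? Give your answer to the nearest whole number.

Σ NₕSₕ = 4314·2405 + 6473·1230 + 8195·2069 = 35292415.
Share for C: 16955455/35292415 = 0.48043.
n_C = 800 × 0.48043 = 384.342... → 384.

384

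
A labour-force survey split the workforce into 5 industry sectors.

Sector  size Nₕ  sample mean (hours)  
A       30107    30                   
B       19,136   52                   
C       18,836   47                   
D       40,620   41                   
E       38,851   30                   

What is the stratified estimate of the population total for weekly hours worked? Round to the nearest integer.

A: 30107·30 = 903210
B: 19136·52 = 995072
C: 18836·47 = 885292
D: 40620·41 = 1665420
E: 38851·30 = 1165530
τ̂ = Σ Nₕx̄ₕ = 5614524.

5614524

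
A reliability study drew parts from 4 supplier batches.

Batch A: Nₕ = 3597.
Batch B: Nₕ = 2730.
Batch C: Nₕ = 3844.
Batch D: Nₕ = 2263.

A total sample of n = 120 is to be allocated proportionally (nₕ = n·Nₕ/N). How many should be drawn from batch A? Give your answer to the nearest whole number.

Share of batch A = 3597/12434 = 0.28929.
Allocate 120 × 0.28929 = 34.714... → 35.

35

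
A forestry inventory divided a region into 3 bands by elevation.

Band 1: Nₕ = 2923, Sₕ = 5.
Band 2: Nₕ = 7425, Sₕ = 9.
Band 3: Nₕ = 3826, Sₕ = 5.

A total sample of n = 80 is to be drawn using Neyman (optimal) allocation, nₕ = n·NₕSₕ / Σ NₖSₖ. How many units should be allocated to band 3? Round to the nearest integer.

15

1: NₕSₕ = 2923·5 = 14615
2: NₕSₕ = 7425·9 = 66825
3: NₕSₕ = 3826·5 = 19130
Σ NₕSₕ = 100570.
n_3 = 80·19130/100570 = 15.217... → 15.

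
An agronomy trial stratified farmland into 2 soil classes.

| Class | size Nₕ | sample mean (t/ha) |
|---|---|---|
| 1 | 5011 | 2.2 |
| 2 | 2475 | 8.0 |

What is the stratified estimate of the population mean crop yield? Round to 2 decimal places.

4.12

N = 5011 + 2475 = 7486.
Overall mean = Σ (Nₕ/N)·x̄ₕ — weight by population share, not a simple average.
Σ Nₕx̄ₕ = 5011·2.2 + 2475·8.0 = 11024.2 + 19800 = 30824.2.
Divide by N: 30824.2 / 7486 = 4.1176... → 4.12.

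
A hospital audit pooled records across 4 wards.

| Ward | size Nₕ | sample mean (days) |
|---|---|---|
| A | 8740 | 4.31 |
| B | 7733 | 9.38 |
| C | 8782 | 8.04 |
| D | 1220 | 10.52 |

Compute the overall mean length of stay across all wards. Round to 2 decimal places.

7.31

x̄_st = (Σ Nₕx̄ₕ) / (Σ Nₕ) = (8740·4.31 + 7733·9.38 + 8782·8.04 + 1220·10.52) / 26475
= 193646.62 / 26475 = 7.3143... → 7.31.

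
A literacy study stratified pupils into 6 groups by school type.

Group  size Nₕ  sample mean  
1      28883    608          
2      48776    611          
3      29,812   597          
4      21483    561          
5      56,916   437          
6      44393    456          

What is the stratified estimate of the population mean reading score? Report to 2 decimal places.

N = 230263; weights Wₕ = Nₕ/N = (0.1254, 0.2118, 0.1295, 0.0933, 0.2472, 0.1928).
x̄_st = Σ Wₕ·x̄ₕ = 0.1254·608 + 0.2118·611 + 0.1295·597 + 0.0933·561 + 0.2472·437 + 0.1928·456 ≈ 531.2544...
→ 531.25.

531.25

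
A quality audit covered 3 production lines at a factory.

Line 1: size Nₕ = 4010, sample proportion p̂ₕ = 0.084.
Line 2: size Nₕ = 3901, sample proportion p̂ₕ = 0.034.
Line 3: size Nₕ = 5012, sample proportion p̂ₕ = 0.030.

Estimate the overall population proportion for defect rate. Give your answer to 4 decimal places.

N = 4010 + 3901 + 5012 = 12923.
Overall proportion = Σ (Nₕ/N)·p̂ₕ.
Σ Nₕp̂ₕ = 336.84 + 132.634 + 150.36 = 619.834.
619.834 / 12923 = 0.047964... → 0.0480.

0.0480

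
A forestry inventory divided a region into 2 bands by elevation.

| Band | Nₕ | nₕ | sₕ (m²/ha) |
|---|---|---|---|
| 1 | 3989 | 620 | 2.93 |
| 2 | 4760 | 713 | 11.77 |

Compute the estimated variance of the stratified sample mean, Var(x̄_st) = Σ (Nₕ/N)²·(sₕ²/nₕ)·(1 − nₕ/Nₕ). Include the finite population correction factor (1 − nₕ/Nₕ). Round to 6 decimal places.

0.051329

N = 8749. Term for each stratum: Wₕ²sₕ²/nₕ·(1−nₕ/Nₕ).
Var(x̄_st) = 0.002431038 + 0.048897507 = 0.051328545 → 0.051329.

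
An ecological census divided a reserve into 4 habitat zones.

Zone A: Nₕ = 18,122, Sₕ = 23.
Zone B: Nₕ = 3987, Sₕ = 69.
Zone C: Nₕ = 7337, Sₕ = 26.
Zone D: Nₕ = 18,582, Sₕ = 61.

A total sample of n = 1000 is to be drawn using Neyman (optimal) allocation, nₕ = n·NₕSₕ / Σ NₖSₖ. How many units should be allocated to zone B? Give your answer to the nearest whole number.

A: NₕSₕ = 18122·23 = 416806
B: NₕSₕ = 3987·69 = 275103
C: NₕSₕ = 7337·26 = 190762
D: NₕSₕ = 18582·61 = 1133502
Σ NₕSₕ = 2016173.
n_B = 1000·275103/2016173 = 136.448... → 136.

136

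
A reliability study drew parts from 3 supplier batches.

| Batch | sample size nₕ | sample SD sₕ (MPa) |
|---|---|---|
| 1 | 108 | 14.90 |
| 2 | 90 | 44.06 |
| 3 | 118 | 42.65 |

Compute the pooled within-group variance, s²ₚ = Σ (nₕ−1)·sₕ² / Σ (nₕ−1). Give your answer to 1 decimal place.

1307.8

1: (108−1)·14.90² = 107·222.01 = 23755.07
2: (90−1)·44.06² = 89·1941.2836 = 172774.2404
3: (118−1)·42.65² = 117·1819.0225 = 212825.6325
Numerator = 409354.9429; denominator = Σ(nₕ−1) = 313.
s²ₚ = 409354.9429/313 = 1307.843... → 1307.8.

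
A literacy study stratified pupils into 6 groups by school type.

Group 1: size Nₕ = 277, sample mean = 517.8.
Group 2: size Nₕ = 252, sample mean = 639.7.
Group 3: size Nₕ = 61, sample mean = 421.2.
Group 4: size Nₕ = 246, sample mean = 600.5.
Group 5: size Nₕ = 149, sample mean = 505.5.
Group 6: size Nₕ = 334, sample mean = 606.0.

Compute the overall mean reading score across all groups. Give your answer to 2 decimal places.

N = 277 + 252 + 61 + 246 + 149 + 334 = 1319.
Overall mean = Σ (Nₕ/N)·x̄ₕ — weight by population share, not a simple average.
Σ Nₕx̄ₕ = 277·517.8 + 252·639.7 + 61·421.2 + 246·600.5 + 149·505.5 + 334·606.0 = 143430.6 + 161204.4 + 25693.2 + 147723 + 75319.5 + 202404 = 755774.7.
Divide by N: 755774.7 / 1319 = 572.9907... → 572.99.

572.99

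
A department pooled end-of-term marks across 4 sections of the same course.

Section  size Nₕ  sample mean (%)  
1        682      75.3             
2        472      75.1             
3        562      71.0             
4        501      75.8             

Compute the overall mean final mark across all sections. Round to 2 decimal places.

74.28

N = 2217; weights Wₕ = Nₕ/N = (0.3076, 0.2129, 0.2535, 0.2260).
x̄_st = Σ Wₕ·x̄ₕ = 0.3076·75.3 + 0.2129·75.1 + 0.2535·71.0 + 0.2260·75.8 ≈ 74.2804...
→ 74.28.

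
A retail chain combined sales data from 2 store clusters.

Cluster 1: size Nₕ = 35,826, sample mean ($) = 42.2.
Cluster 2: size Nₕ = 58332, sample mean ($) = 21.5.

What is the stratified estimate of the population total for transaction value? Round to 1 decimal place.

Population total = Σ Nₕ·x̄ₕ (each stratum's size times its mean).
35826·42.2 + 58332·21.5 = 1511857.2 + 1254138 = 2765995.2.

2765995.2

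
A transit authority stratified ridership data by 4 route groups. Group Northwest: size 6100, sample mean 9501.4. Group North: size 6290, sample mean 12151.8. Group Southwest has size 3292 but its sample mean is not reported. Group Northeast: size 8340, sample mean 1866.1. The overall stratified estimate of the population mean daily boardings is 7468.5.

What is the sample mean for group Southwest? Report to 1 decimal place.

8946.4

Σ Nₕx̄ₕ = N·μ, so 3292·x̄_Southwest = 24022·7468.5 − (6100·9501.4 + 6290·12151.8 + 8340·1866.1).
= 179408307 − 149956636 = 29451671.
x̄_Southwest = 29451671 / 3292 = 8946.437... → 8946.4.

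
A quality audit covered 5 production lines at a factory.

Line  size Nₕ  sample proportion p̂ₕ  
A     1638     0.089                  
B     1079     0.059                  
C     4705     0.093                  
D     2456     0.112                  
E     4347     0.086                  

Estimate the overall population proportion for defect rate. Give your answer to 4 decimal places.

Wₕ = Nₕ/N with N = 14225: 0.1151, 0.0759, 0.3308, 0.1727, 0.3056.
p̂_st = 0.1151·0.089 + 0.0759·0.059 + 0.3308·0.093 + 0.1727·0.112 + 0.3056·0.086 ≈ 0.091102... → 0.0911.

0.0911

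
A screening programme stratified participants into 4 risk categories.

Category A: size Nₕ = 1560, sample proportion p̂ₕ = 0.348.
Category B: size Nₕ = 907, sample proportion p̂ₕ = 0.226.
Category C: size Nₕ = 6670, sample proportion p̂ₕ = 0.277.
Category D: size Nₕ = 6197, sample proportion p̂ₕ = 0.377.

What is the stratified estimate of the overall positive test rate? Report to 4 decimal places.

Wₕ = Nₕ/N with N = 15334: 0.1017, 0.0591, 0.4350, 0.4041.
p̂_st = 0.1017·0.348 + 0.0591·0.226 + 0.4350·0.277 + 0.4041·0.377 ≈ 0.321620... → 0.3216.

0.3216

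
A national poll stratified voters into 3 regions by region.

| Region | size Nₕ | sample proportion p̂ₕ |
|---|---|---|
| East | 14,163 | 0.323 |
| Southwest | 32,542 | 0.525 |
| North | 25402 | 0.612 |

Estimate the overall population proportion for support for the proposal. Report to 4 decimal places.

0.5160

N = 14163 + 32542 + 25402 = 72107.
Overall proportion = Σ (Nₕ/N)·p̂ₕ.
Σ Nₕp̂ₕ = 4574.649 + 17084.55 + 15546.024 = 37205.223.
37205.223 / 72107 = 0.515972... → 0.5160.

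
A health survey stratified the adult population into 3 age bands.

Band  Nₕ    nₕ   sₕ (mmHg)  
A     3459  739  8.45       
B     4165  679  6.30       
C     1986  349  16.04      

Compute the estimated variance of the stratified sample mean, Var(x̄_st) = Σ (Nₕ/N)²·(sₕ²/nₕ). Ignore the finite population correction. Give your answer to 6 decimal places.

0.054982

N = 9610; Wₕ = Nₕ/N.
band A: (3459/9610)²·8.45²/739 = 0.012517665
band B: (4165/9610)²·6.30²/679 = 0.010979803
band C: (1986/9610)²·16.04²/349 = 0.031484370
Sum = 0.054981839 → 0.054982.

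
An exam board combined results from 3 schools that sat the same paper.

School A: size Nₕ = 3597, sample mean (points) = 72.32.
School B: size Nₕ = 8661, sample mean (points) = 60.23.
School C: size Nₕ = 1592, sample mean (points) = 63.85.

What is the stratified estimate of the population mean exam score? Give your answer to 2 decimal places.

63.79

x̄_st = (Σ Nₕx̄ₕ) / (Σ Nₕ) = (3597·72.32 + 8661·60.23 + 1592·63.85) / 13850
= 883436.27 / 13850 = 63.7860... → 63.79.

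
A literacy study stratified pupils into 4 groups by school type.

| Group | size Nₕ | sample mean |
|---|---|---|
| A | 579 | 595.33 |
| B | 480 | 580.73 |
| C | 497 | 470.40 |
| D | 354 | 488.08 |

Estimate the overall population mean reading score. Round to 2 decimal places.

539.28

N = 579 + 480 + 497 + 354 = 1910.
Weight each subgroup mean by Nₕ/N and sum.
Σ Nₕx̄ₕ = 579·595.33 + 480·580.73 + 497·470.40 + 354·488.08 = 344696.07 + 278750.4 + 233788.8 + 172780.32 = 1030015.59.
Divide by N: 1030015.59 / 1910 = 539.2752... → 539.28.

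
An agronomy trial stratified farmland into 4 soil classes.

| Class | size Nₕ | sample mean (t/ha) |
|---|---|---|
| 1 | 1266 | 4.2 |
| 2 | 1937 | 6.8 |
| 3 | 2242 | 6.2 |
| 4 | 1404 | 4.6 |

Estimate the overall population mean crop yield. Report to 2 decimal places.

5.67

N = 1266 + 1937 + 2242 + 1404 = 6849.
Overall mean = Σ (Nₕ/N)·x̄ₕ — weight by population share, not a simple average.
Σ Nₕx̄ₕ = 1266·4.2 + 1937·6.8 + 2242·6.2 + 1404·4.6 = 5317.2 + 13171.6 + 13900.4 + 6458.4 = 38847.6.
Divide by N: 38847.6 / 6849 = 5.6720... → 5.67.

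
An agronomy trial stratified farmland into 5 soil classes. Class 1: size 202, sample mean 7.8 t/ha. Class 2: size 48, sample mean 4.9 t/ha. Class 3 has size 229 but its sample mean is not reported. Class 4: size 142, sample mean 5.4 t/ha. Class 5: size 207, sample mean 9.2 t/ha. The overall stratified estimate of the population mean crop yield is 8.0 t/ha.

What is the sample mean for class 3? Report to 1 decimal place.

9.4

Σ Nₕx̄ₕ = N·μ, so 229·x̄_3 = 828·8.0 − (202·7.8 + 48·4.9 + 142·5.4 + 207·9.2).
= 6624 − 4482 = 2142.
x̄_3 = 2142 / 229 = 9.354... → 9.4.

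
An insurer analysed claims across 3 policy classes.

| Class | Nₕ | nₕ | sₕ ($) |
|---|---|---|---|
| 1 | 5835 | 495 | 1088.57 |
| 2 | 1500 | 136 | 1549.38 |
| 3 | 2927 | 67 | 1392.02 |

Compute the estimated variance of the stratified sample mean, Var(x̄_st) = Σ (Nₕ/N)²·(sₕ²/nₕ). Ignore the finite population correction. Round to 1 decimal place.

N = 10262; Wₕ = Nₕ/N.
class 1: (5835/10262)²·1088.57²/495 = 773.9720
class 2: (1500/10262)²·1549.38²/136 = 377.1338
class 3: (2927/10262)²·1392.02²/67 = 2352.8680
Sum = 3503.9738 → 3504.0.

3504.0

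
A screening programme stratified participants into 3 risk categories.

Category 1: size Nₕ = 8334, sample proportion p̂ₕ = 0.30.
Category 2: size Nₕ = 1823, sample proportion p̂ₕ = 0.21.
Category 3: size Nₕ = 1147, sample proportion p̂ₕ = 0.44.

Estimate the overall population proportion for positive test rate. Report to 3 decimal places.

0.300

N = 8334 + 1823 + 1147 = 11304.
Overall proportion = Σ (Nₕ/N)·p̂ₕ.
Σ Nₕp̂ₕ = 2500.2 + 382.83 + 504.68 = 3387.71.
3387.71 / 11304 = 0.29969... → 0.300.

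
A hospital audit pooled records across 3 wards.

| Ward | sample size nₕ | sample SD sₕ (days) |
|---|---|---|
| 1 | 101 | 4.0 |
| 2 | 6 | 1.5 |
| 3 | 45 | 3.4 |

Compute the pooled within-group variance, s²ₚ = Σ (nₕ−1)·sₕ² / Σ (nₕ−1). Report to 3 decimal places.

Degrees of freedom: 100 + 5 + 44 = 149.
Σ(nₕ−1)sₕ² = 100·16 + 5·2.25 + 44·11.56 = 2119.89.
s²ₚ = 2119.89 / 149 = 14.22745... → 14.227.

14.227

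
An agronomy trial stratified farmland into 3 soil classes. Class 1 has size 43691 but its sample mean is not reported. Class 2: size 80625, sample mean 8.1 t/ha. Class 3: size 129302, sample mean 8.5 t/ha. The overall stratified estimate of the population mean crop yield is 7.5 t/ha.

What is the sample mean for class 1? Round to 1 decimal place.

3.4

N = 43691 + 80625 + 129302 = 253618.
Overall total = μ·N = 7.5·253618 = 1902135.
Subtract the known strata: 80625·8.1 + 129302·8.5 = 1752129.5.
Remaining total for class 1: 1902135 − 1752129.5 = 150005.5.
Divide by its size: 150005.5 / 43691 = 3.433... → 3.4.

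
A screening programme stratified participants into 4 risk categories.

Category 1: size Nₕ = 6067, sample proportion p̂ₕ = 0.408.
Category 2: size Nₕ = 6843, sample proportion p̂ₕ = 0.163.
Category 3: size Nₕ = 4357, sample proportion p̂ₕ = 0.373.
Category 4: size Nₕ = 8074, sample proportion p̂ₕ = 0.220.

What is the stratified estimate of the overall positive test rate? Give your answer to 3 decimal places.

0.276

N = 6067 + 6843 + 4357 + 8074 = 25341.
Overall proportion = Σ (Nₕ/N)·p̂ₕ.
Σ Nₕp̂ₕ = 2475.336 + 1115.409 + 1625.161 + 1776.28 = 6992.186.
6992.186 / 25341 = 0.27592... → 0.276.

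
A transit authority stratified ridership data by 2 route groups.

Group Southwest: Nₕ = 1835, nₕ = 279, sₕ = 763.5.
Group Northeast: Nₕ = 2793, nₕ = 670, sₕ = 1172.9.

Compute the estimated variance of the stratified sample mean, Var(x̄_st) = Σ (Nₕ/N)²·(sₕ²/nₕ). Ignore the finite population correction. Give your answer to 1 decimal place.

N = 4628; Wₕ = Nₕ/N.
group Southwest: (1835/4628)²·763.5²/279 = 328.4727
group Northeast: (2793/4628)²·1172.9²/670 = 747.8291
Sum = 1076.3018 → 1076.3.

1076.3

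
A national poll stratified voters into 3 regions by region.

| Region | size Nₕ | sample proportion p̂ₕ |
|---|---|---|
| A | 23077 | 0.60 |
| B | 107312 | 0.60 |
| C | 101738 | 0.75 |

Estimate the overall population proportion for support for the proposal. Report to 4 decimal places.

N = 23077 + 107312 + 101738 = 232127.
Overall proportion = Σ (Nₕ/N)·p̂ₕ.
Σ Nₕp̂ₕ = 13846.2 + 64387.2 + 76303.5 = 154536.9.
154536.9 / 232127 = 0.665743... → 0.6657.

0.6657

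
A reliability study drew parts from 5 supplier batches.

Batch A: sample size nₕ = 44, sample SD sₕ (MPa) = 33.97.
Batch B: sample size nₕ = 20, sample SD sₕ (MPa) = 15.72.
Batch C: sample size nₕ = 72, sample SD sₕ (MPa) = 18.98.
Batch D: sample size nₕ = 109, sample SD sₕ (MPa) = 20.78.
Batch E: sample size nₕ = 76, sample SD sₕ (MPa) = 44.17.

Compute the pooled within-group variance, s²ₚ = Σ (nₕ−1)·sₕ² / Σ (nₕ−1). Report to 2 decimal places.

A: (44−1)·33.97² = 43·1153.9609 = 49620.3187
B: (20−1)·15.72² = 19·247.1184 = 4695.2496
C: (72−1)·18.98² = 71·360.2404 = 25577.0684
D: (109−1)·20.78² = 108·431.8084 = 46635.3072
E: (76−1)·44.17² = 75·1950.9889 = 146324.1675
Numerator = 272852.1114; denominator = Σ(nₕ−1) = 316.
s²ₚ = 272852.1114/316 = 863.4560... → 863.46.

863.46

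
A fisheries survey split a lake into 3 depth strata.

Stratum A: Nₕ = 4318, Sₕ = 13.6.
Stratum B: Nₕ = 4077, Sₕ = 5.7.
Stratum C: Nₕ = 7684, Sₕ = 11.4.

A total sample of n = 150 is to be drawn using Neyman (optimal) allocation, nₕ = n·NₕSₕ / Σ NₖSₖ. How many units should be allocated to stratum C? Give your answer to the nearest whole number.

Σ NₕSₕ = 4318·13.6 + 4077·5.7 + 7684·11.4 = 169561.3.
Share for C: 87597.6/169561.3 = 0.51661.
n_C = 150 × 0.51661 = 77.492... → 77.

77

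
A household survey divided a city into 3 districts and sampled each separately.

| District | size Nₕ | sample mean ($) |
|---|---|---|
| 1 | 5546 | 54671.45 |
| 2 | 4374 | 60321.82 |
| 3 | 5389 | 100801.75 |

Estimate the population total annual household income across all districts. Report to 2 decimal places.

1: 5546·54671.45 = 303207861.7
2: 4374·60321.82 = 263847640.68
3: 5389·100801.75 = 543220630.75
τ̂ = Σ Nₕx̄ₕ = 1110276133.13.

1110276133.13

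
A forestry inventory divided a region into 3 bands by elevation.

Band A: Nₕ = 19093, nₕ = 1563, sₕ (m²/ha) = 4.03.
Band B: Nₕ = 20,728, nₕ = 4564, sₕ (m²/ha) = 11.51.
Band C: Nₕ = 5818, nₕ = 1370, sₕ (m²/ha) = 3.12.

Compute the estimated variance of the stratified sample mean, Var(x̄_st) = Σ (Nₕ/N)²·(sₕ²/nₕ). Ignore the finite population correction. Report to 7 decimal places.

N = 45639; Wₕ = Nₕ/N.
band A: (19093/45639)²·4.03²/1563 = 0.0018185583
band B: (20728/45639)²·11.51²/4564 = 0.0059875282
band C: (5818/45639)²·3.12²/1370 = 0.0001154686
Sum = 0.0079215550 → 0.0079216.

0.0079216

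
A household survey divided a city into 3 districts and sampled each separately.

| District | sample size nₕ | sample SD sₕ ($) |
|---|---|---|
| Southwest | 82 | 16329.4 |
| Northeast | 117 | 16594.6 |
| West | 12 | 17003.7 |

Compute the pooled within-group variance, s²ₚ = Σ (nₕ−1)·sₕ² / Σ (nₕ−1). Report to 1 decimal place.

Southwest: (82−1)·16329.4² = 81·266649304.36 = 21598593653.16
Northeast: (117−1)·16594.6² = 116·275380749.16 = 31944166902.56
West: (12−1)·17003.7² = 11·289125813.69 = 3180383950.59
Numerator = 56723144506.31; denominator = Σ(nₕ−1) = 208.
s²ₚ = 56723144506.31/208 = 272707425.511... → 272707425.5.

272707425.5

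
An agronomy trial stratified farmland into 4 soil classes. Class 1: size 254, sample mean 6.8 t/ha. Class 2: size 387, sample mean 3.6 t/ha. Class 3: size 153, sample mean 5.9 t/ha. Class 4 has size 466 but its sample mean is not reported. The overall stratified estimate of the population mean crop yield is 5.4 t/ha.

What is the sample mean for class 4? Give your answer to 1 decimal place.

N = 254 + 387 + 153 + 466 = 1260.
Overall total = μ·N = 5.4·1260 = 6804.
Subtract the known strata: 254·6.8 + 387·3.6 + 153·5.9 = 4023.1.
Remaining total for class 4: 6804 − 4023.1 = 2780.9.
Divide by its size: 2780.9 / 466 = 5.968... → 6.0.

6.0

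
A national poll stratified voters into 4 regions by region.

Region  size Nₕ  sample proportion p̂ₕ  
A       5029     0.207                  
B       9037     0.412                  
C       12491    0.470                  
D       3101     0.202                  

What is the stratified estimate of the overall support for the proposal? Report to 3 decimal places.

0.380

N = 5029 + 9037 + 12491 + 3101 = 29658.
Overall proportion = Σ (Nₕ/N)·p̂ₕ.
Σ Nₕp̂ₕ = 1041.003 + 3723.244 + 5870.77 + 626.402 = 11261.419.
11261.419 / 29658 = 0.37971... → 0.380.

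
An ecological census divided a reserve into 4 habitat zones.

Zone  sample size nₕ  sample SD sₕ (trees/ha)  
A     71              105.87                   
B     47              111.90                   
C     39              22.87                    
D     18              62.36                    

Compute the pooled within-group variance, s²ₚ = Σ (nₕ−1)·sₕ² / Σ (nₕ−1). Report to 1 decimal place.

A: (71−1)·105.87² = 70·11208.4569 = 784591.983
B: (47−1)·111.90² = 46·12521.61 = 575994.06
C: (39−1)·22.87² = 38·523.0369 = 19875.4022
D: (18−1)·62.36² = 17·3888.7696 = 66109.0832
Numerator = 1446570.5284; denominator = Σ(nₕ−1) = 171.
s²ₚ = 1446570.5284/171 = 8459.477... → 8459.5.

8459.5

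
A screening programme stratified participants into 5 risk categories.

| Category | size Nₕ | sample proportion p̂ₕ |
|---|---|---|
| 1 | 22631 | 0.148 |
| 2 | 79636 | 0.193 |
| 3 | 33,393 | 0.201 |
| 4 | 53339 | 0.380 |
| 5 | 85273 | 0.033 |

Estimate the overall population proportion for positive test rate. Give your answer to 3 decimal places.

0.177

N = 22631 + 79636 + 33393 + 53339 + 85273 = 274272.
Overall proportion = Σ (Nₕ/N)·p̂ₕ.
Σ Nₕp̂ₕ = 3349.388 + 15369.748 + 6711.993 + 20268.82 + 2814.009 = 48513.958.
48513.958 / 274272 = 0.17688... → 0.177.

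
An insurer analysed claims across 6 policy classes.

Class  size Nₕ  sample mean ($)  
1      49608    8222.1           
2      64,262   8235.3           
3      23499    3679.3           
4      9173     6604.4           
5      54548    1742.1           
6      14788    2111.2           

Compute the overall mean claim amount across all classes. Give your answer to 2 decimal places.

N = 49608 + 64262 + 23499 + 9173 + 54548 + 14788 = 215878.
The stratified mean weights each stratum mean by its population share Nₕ/N.
Σ Nₕx̄ₕ = 49608·8222.1 + 64262·8235.3 + 23499·3679.3 + 9173·6604.4 + 54548·1742.1 + 14788·2111.2 = 407881936.8 + 529216848.6 + 86459870.7 + 60582161.2 + 95028070.8 + 31220425.6 = 1210389313.7.
Divide by N: 1210389313.7 / 215878 = 5606.8210... → 5606.82.

5606.82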